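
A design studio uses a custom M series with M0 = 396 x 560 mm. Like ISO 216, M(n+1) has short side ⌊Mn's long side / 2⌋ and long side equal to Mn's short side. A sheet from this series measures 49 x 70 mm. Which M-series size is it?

M0: 396 × 560 mm
M1: 280 × 396 mm
M2: 198 × 280 mm
M3: 140 × 198 mm
M4: 99 × 140 mm
M5: 70 × 99 mm
M6: 49 × 70 mm
M7: 35 × 49 mm
→ matches M6.

M6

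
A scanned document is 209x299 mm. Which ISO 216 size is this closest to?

A4 (210 × 297 mm)

Aspect ratio 299/209 ≈ 1.431 (ISO target is √2 ≈ 1.414).
In the A-series (A0 area = 1 m²): A4 = 210 × 297 mm.
Off by 3 mm total — nearest standard size.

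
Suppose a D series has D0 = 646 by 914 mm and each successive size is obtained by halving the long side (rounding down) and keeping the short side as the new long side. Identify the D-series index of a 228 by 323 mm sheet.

D0: 646 × 914 mm
D1: 457 × 646 mm
D2: 323 × 457 mm
D3: 228 × 323 mm
D4: 161 × 228 mm
→ matches D3.

D3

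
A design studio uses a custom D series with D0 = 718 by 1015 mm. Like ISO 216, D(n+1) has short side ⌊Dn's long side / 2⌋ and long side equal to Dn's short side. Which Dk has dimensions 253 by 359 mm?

D0: 718 × 1015 mm
D1: 507 × 718 mm
D2: 359 × 507 mm
D3: 253 × 359 mm
D4: 179 × 253 mm
→ matches D3.

D3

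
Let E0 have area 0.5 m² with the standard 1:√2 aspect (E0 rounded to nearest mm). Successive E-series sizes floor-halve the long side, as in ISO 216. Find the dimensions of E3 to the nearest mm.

Let E0's short side be w mm. w · w√2 = 0.5 m² = 500,000 mm², so w ≈ 594.6 mm and w√2 ≈ 840.9 mm → E0 = 595 × 841 mm.
E1: ⌊841/2⌋ × 595 = 420 × 595 mm
E2: ⌊595/2⌋ × 420 = 297 × 420 mm
E3: ⌊420/2⌋ × 297 = 210 × 297 mm

210 × 297 mm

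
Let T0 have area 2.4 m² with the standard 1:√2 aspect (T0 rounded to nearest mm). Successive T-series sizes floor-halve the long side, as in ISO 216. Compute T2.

Let T0's short side be w mm. w · w√2 = 2.4 m² = 2,400,000 mm², so w ≈ 1302.7 mm and w√2 ≈ 1842.3 mm → T0 = 1303 × 1842 mm.
T1: ⌊1842/2⌋ × 1303 = 921 × 1303 mm
T2: ⌊1303/2⌋ × 921 = 651 × 921 mm

651 × 921 mm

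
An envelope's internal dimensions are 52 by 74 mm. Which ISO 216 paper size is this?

A8 (52 × 74 mm)

Aspect ratio 74/52 ≈ 1.423 — close to the ISO √2 ≈ 1.414.
In the A-series (A0 area = 1 m²): A8 = 52 × 74 mm.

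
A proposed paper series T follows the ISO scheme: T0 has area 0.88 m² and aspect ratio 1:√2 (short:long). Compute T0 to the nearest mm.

Let the short side be w mm. Then w · w√2 = 0.88 m² = 880,000 mm².
w² = 880,000/√2, so w ≈ 788.8 mm; long side = w√2 ≈ 1115.6 mm.

789 × 1116 mm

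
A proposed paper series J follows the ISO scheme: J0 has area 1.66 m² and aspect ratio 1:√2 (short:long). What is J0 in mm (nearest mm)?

Let the short side be w mm. Then w · w√2 = 1.66 m² = 1,660,000 mm².
w² = 1,660,000/√2, so w ≈ 1083.4 mm; long side = w√2 ≈ 1532.2 mm.

1083 × 1532 mm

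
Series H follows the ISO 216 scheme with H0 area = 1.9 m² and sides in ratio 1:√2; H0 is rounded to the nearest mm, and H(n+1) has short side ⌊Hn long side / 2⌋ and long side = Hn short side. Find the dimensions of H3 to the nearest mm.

409 × 579 mm

Let H0's short side be w mm. w · w√2 = 1.9 m² = 1,900,000 mm², so w ≈ 1159.1 mm and w√2 ≈ 1639.2 mm → H0 = 1159 × 1639 mm.
H1: ⌊1639/2⌋ × 1159 = 819 × 1159 mm
H2: ⌊1159/2⌋ × 819 = 579 × 819 mm
H3: ⌊819/2⌋ × 579 = 409 × 579 mm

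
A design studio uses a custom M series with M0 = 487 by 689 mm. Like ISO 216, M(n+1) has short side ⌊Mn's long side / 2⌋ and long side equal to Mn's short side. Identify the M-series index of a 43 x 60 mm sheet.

M0: 487 × 689 mm
M1: 344 × 487 mm
M2: 243 × 344 mm
M3: 172 × 243 mm
M4: 121 × 172 mm
M5: 86 × 121 mm
M6: 60 × 86 mm
M7: 43 × 60 mm
M8: 30 × 43 mm
→ matches M7.

M7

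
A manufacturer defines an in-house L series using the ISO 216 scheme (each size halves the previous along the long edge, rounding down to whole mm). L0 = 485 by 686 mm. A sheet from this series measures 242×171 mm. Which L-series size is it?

L0: 485 × 686 mm
L1: 343 × 485 mm
L2: 242 × 343 mm
L3: 171 × 242 mm
L4: 121 × 171 mm
→ matches L3.

L3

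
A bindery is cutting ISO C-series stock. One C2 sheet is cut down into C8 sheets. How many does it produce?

64

Each ISO step halves the sheet: 1 × C2 → 2 × C3 → 4 × C4 → 8 × C5 → …
From C2 to C8 is 6 halving steps: 2^6 = 64.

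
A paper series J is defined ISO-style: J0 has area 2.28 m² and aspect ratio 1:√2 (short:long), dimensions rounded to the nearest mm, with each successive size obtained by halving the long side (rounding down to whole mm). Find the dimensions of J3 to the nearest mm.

449 × 635 mm

Let J0's short side be w mm. w · w√2 = 2.28 m² = 2,280,000 mm², so w ≈ 1269.7 mm and w√2 ≈ 1795.7 mm → J0 = 1270 × 1796 mm.
J1: ⌊1796/2⌋ × 1270 = 898 × 1270 mm
J2: ⌊1270/2⌋ × 898 = 635 × 898 mm
J3: ⌊898/2⌋ × 635 = 449 × 635 mm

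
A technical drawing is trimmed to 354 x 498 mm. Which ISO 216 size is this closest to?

B3 (353 × 500 mm)

Aspect ratio 498/354 ≈ 1.407 — close to the ISO √2 ≈ 1.414.
In the B-series (B0 = 1000 × 1414 mm): B3 = 353 × 500 mm.
Off by 3 mm total — nearest standard size.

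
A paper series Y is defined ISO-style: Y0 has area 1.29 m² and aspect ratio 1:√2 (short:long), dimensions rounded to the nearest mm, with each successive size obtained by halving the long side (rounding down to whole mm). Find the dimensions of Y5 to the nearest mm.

Let Y0's short side be w mm. w · w√2 = 1.29 m² = 1,290,000 mm², so w ≈ 955.1 mm and w√2 ≈ 1350.7 mm → Y0 = 955 × 1351 mm.
Y1: ⌊1351/2⌋ × 955 = 675 × 955 mm
Y2: ⌊955/2⌋ × 675 = 477 × 675 mm
Y3: ⌊675/2⌋ × 477 = 337 × 477 mm
Y4: ⌊477/2⌋ × 337 = 238 × 337 mm
Y5: ⌊337/2⌋ × 238 = 168 × 238 mm

168 × 238 mm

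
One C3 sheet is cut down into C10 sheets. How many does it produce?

Each ISO step halves the sheet: 1 × C3 → 2 × C4 → 4 × C5 → 8 × C6 → …
From C3 to C10 is 7 halving steps: 2^7 = 128.

128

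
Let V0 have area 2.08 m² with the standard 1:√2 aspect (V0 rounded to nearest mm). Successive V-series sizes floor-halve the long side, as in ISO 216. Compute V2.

Let V0's short side be w mm. w · w√2 = 2.08 m² = 2,080,000 mm², so w ≈ 1212.8 mm and w√2 ≈ 1715.1 mm → V0 = 1213 × 1715 mm.
V1: ⌊1715/2⌋ × 1213 = 857 × 1213 mm
V2: ⌊1213/2⌋ × 857 = 606 × 857 mm

606 × 857 mm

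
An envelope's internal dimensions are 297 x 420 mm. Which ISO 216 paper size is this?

Aspect ratio 420/297 ≈ 1.414 — close to the ISO √2 ≈ 1.414.
In the A-series (A0 area = 1 m²): A3 = 297 × 420 mm.

A3 (297 × 420 mm)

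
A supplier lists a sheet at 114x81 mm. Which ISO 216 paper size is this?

Aspect ratio 114/81 ≈ 1.407 — close to the ISO √2 ≈ 1.414.
In the C-series (envelope sizes, between A and B): C7 = 81 × 114 mm.

C7 (81 × 114 mm)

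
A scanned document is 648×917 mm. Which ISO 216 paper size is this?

Aspect ratio 917/648 ≈ 1.415 — close to the ISO √2 ≈ 1.414.
In the C-series (envelope sizes, between A and B): C1 = 648 × 917 mm.

C1 (648 × 917 mm)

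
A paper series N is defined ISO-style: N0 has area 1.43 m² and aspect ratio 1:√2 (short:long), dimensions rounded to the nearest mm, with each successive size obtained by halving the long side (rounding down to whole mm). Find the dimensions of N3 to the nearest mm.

Let N0's short side be w mm. w · w√2 = 1.43 m² = 1,430,000 mm², so w ≈ 1005.6 mm and w√2 ≈ 1422.1 mm → N0 = 1006 × 1422 mm.
N1: ⌊1422/2⌋ × 1006 = 711 × 1006 mm
N2: ⌊1006/2⌋ × 711 = 503 × 711 mm
N3: ⌊711/2⌋ × 503 = 355 × 503 mm

355 × 503 mm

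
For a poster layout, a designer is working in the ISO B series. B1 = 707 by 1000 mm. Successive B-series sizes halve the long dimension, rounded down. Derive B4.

250 × 353 mm

B2: ⌊1000/2⌋ × 707 = 500 × 707 mm
B3: ⌊707/2⌋ × 500 = 353 × 500 mm
B4: ⌊500/2⌋ × 353 = 250 × 353 mm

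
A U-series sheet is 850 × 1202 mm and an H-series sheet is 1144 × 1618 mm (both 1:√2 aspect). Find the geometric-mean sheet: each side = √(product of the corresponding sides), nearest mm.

Short side: √(850 · 1144) = √972400 ≈ 986.1 → 986 mm
Long side: √(1202 · 1618) = √1944836 ≈ 1394.6 → 1395 mm

986 × 1395 mm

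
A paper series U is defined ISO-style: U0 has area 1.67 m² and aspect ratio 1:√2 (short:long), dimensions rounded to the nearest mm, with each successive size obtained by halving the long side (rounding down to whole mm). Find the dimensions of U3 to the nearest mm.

Let U0's short side be w mm. w · w√2 = 1.67 m² = 1,670,000 mm², so w ≈ 1086.7 mm and w√2 ≈ 1536.8 mm → U0 = 1087 × 1537 mm.
U1: ⌊1537/2⌋ × 1087 = 768 × 1087 mm
U2: ⌊1087/2⌋ × 768 = 543 × 768 mm
U3: ⌊768/2⌋ × 543 = 384 × 543 mm

384 × 543 mm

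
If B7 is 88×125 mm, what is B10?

B8: ⌊125/2⌋ × 88 = 62 × 88 mm
B9: ⌊88/2⌋ × 62 = 44 × 62 mm
B10: ⌊62/2⌋ × 44 = 31 × 44 mm

31 × 44 mm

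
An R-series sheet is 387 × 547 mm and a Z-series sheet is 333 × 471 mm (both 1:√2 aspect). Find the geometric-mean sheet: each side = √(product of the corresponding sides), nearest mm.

359 × 508 mm

Short side: √(387 · 333) = √128871 ≈ 359.0 → 359 mm
Long side: √(547 · 471) = √257637 ≈ 507.6 → 508 mm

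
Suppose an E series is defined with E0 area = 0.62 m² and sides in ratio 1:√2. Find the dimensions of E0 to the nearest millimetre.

Let the short side be w mm. Then w · w√2 = 0.62 m² = 620,000 mm².
w² = 620,000/√2, so w ≈ 662.1 mm; long side = w√2 ≈ 936.4 mm.

662 × 936 mm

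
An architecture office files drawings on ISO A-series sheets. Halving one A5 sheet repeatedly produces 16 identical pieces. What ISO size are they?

16 = 2^4, so 4 halving steps.
A5 → A6 → … → A9 after 4 steps.

A9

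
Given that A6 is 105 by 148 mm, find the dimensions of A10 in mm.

26 × 37 mm

A7: ⌊148/2⌋ × 105 = 74 × 105 mm
A8: ⌊105/2⌋ × 74 = 52 × 74 mm
A9: ⌊74/2⌋ × 52 = 37 × 52 mm
A10: ⌊52/2⌋ × 37 = 26 × 37 mm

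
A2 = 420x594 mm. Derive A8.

A3: ⌊594/2⌋ × 420 = 297 × 420 mm
A4: ⌊420/2⌋ × 297 = 210 × 297 mm
A5: ⌊297/2⌋ × 210 = 148 × 210 mm
A6: ⌊210/2⌋ × 148 = 105 × 148 mm
A7: ⌊148/2⌋ × 105 = 74 × 105 mm
A8: ⌊105/2⌋ × 74 = 52 × 74 mm

52 × 74 mm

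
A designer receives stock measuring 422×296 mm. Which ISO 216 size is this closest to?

Aspect ratio 422/296 ≈ 1.426 — close to the ISO √2 ≈ 1.414.
In the A-series (A0 area = 1 m²): A3 = 297 × 420 mm.
Off by 3 mm total — nearest standard size.

A3 (297 × 420 mm)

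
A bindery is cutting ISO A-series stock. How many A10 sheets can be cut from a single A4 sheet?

64

Each ISO step halves the sheet: 1 × A4 → 2 × A5 → 4 × A6 → 8 × A7 → …
From A4 to A10 is 6 halving steps: 2^6 = 64.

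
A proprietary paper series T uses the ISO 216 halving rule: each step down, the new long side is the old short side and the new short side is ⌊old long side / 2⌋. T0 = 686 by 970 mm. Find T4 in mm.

171 × 242 mm

T1: ⌊970/2⌋ × 686 = 485 × 686 mm
T2: ⌊686/2⌋ × 485 = 343 × 485 mm
T3: ⌊485/2⌋ × 343 = 242 × 343 mm
T4: ⌊343/2⌋ × 242 = 171 × 242 mm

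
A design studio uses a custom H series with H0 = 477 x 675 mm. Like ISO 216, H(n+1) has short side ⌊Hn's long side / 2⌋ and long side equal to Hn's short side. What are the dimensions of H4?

119 × 168 mm

H1: ⌊675/2⌋ × 477 = 337 × 477 mm
H2: ⌊477/2⌋ × 337 = 238 × 337 mm
H3: ⌊337/2⌋ × 238 = 168 × 238 mm
H4: ⌊238/2⌋ × 168 = 119 × 168 mm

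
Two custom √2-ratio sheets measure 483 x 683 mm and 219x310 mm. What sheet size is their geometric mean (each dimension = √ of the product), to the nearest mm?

Short side: √(483 · 219) = √105777 ≈ 325.2 → 325 mm
Long side: √(683 · 310) = √211730 ≈ 460.1 → 460 mm

325 × 460 mm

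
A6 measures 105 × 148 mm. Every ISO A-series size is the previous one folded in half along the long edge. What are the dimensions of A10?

26 × 37 mm

A7: ⌊148/2⌋ × 105 = 74 × 105 mm
A8: ⌊105/2⌋ × 74 = 52 × 74 mm
A9: ⌊74/2⌋ × 52 = 37 × 52 mm
A10: ⌊52/2⌋ × 37 = 26 × 37 mm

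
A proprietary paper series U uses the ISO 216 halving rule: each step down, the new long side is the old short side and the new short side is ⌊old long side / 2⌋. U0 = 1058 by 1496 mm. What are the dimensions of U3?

374 × 529 mm

U1: ⌊1496/2⌋ × 1058 = 748 × 1058 mm
U2: ⌊1058/2⌋ × 748 = 529 × 748 mm
U3: ⌊748/2⌋ × 529 = 374 × 529 mm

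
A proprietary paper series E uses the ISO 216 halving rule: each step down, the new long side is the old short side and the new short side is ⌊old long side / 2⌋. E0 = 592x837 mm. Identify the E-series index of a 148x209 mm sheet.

E4

E0: 592 × 837 mm
E1: 418 × 592 mm
E2: 296 × 418 mm
E3: 209 × 296 mm
E4: 148 × 209 mm
E5: 104 × 148 mm
→ matches E4.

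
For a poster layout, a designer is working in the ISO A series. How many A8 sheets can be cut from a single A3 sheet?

Each ISO step halves the sheet: 1 × A3 → 2 × A4 → 4 × A5 → 8 × A6 → …
From A3 to A8 is 5 halving steps: 2^5 = 32.

32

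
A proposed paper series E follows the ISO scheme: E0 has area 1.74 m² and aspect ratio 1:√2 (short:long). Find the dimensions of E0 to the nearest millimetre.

Let the short side be w mm. Then w · w√2 = 1.74 m² = 1,740,000 mm².
w² = 1,740,000/√2, so w ≈ 1109.2 mm; long side = w√2 ≈ 1568.7 mm.

1109 × 1569 mm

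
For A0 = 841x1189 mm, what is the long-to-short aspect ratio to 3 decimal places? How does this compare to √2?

1.414

1189 / 841 = 1.414
Matches √2 ≈ 1.414 — the ISO 216 defining ratio.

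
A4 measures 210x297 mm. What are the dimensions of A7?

74 × 105 mm

A5: ⌊297/2⌋ × 210 = 148 × 210 mm
A6: ⌊210/2⌋ × 148 = 105 × 148 mm
A7: ⌊148/2⌋ × 105 = 74 × 105 mm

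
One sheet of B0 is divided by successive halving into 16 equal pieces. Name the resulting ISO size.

16 = 2^4, so 4 halving steps.
B0 → B1 → … → B4 after 4 steps.

B4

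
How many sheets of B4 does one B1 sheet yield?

8

Each ISO step halves the sheet: 1 × B1 → 2 × B2 → 4 × B3 → 8 × B4
From B1 to B4 is 3 halving steps: 2^3 = 8.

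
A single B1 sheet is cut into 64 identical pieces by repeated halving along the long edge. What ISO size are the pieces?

64 = 2^6, so 6 halving steps.
B1 → B2 → … → B7 after 6 steps.

B7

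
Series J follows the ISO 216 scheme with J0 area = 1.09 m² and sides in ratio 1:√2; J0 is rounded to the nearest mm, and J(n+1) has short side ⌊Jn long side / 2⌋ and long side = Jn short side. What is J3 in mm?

Let J0's short side be w mm. w · w√2 = 1.09 m² = 1,090,000 mm², so w ≈ 877.9 mm and w√2 ≈ 1241.6 mm → J0 = 878 × 1242 mm.
J1: ⌊1242/2⌋ × 878 = 621 × 878 mm
J2: ⌊878/2⌋ × 621 = 439 × 621 mm
J3: ⌊621/2⌋ × 439 = 310 × 439 mm

310 × 439 mm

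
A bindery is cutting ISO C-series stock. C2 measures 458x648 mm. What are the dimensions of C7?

C3: ⌊648/2⌋ × 458 = 324 × 458 mm
C4: ⌊458/2⌋ × 324 = 229 × 324 mm
C5: ⌊324/2⌋ × 229 = 162 × 229 mm
C6: ⌊229/2⌋ × 162 = 114 × 162 mm
C7: ⌊162/2⌋ × 114 = 81 × 114 mm

81 × 114 mm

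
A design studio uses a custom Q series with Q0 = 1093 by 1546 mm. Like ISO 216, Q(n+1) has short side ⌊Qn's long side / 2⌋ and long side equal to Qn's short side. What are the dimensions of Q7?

Q1 = 773 × 1093 mm (from Q0 by 1 halving).
Q2: ⌊1093/2⌋ × 773 = 546 × 773 mm
Q3: ⌊773/2⌋ × 546 = 386 × 546 mm
Q4: ⌊546/2⌋ × 386 = 273 × 386 mm
Q5: ⌊386/2⌋ × 273 = 193 × 273 mm
Q6: ⌊273/2⌋ × 193 = 136 × 193 mm
Q7: ⌊193/2⌋ × 136 = 96 × 136 mm

96 × 136 mm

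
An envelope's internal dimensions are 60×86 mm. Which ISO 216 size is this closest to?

B8 (62 × 88 mm)

Aspect ratio 86/60 ≈ 1.433 (ISO target is √2 ≈ 1.414).
In the B-series (B0 = 1000 × 1414 mm): B8 = 62 × 88 mm.
Off by 4 mm total — nearest standard size.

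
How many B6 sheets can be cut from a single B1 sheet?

Each ISO step halves the sheet: 1 × B1 → 2 × B2 → 4 × B3 → 8 × B4 → …
From B1 to B6 is 5 halving steps: 2^5 = 32.

32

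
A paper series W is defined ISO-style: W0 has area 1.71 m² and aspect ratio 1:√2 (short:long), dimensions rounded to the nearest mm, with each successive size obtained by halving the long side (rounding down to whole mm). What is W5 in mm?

194 × 275 mm

Let W0's short side be w mm. w · w√2 = 1.71 m² = 1,710,000 mm², so w ≈ 1099.6 mm and w√2 ≈ 1555.1 mm → W0 = 1100 × 1555 mm.
W1: ⌊1555/2⌋ × 1100 = 777 × 1100 mm
W2: ⌊1100/2⌋ × 777 = 550 × 777 mm
W3: ⌊777/2⌋ × 550 = 388 × 550 mm
W4: ⌊550/2⌋ × 388 = 275 × 388 mm
W5: ⌊388/2⌋ × 275 = 194 × 275 mm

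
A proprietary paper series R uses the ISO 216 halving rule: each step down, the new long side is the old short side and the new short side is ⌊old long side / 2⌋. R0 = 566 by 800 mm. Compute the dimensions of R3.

R1: ⌊800/2⌋ × 566 = 400 × 566 mm
R2: ⌊566/2⌋ × 400 = 283 × 400 mm
R3: ⌊400/2⌋ × 283 = 200 × 283 mm

200 × 283 mm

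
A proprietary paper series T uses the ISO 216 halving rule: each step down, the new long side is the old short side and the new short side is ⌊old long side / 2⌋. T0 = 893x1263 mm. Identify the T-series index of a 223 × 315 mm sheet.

T0: 893 × 1263 mm
T1: 631 × 893 mm
T2: 446 × 631 mm
T3: 315 × 446 mm
T4: 223 × 315 mm
T5: 157 × 223 mm
→ matches T4.

T4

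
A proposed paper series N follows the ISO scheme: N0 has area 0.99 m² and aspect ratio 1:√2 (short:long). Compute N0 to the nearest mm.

837 × 1183 mm

Let the short side be w mm. Then w · w√2 = 0.99 m² = 990,000 mm².
w² = 990,000/√2, so w ≈ 836.7 mm; long side = w√2 ≈ 1183.2 mm.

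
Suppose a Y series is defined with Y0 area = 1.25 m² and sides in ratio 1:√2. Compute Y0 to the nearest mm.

940 × 1330 mm

Let the short side be w mm. Then w · w√2 = 1.25 m² = 1,250,000 mm².
w² = 1,250,000/√2, so w ≈ 940.2 mm; long side = w√2 ≈ 1329.6 mm.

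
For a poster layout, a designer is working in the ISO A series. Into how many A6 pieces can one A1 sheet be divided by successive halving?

A1 = 594 × 841 mm; A6 = 105 × 148 mm.
Each halving step doubles the count; 5 steps from A1 to A6.
2^5 = 32.

32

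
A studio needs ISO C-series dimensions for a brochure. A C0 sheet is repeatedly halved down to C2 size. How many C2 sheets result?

4

C0 = 917 × 1297 mm; C2 = 458 × 648 mm.
Each halving step doubles the count; 2 steps from C0 to C2.
2^2 = 4.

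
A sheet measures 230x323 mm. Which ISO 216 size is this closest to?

C4 (229 × 324 mm)

Aspect ratio 323/230 ≈ 1.404 — close to the ISO √2 ≈ 1.414.
In the C-series (envelope sizes, between A and B): C4 = 229 × 324 mm.
Off by 2 mm total — nearest standard size.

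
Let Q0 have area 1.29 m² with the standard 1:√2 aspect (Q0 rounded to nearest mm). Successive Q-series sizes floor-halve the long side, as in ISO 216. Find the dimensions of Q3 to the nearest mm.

Let Q0's short side be w mm. w · w√2 = 1.29 m² = 1,290,000 mm², so w ≈ 955.1 mm and w√2 ≈ 1350.7 mm → Q0 = 955 × 1351 mm.
Q1: ⌊1351/2⌋ × 955 = 675 × 955 mm
Q2: ⌊955/2⌋ × 675 = 477 × 675 mm
Q3: ⌊675/2⌋ × 477 = 337 × 477 mm

337 × 477 mm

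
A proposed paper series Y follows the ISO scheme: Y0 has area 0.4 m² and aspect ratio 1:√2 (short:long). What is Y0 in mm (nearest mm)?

532 × 752 mm

Let the short side be w mm. Then w · w√2 = 0.4 m² = 400,000 mm².
w² = 400,000/√2, so w ≈ 531.8 mm; long side = w√2 ≈ 752.1 mm.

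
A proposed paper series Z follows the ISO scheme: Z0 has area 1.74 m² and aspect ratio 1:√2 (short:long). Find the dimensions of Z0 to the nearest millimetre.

1109 × 1569 mm

Let the short side be w mm. Then w · w√2 = 1.74 m² = 1,740,000 mm².
w² = 1,740,000/√2, so w ≈ 1109.2 mm; long side = w√2 ≈ 1568.7 mm.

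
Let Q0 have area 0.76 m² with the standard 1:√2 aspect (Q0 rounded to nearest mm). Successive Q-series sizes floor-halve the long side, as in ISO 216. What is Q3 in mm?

259 × 366 mm

Let Q0's short side be w mm. w · w√2 = 0.76 m² = 760,000 mm², so w ≈ 733.1 mm and w√2 ≈ 1036.7 mm → Q0 = 733 × 1037 mm.
Q1: ⌊1037/2⌋ × 733 = 518 × 733 mm
Q2: ⌊733/2⌋ × 518 = 366 × 518 mm
Q3: ⌊518/2⌋ × 366 = 259 × 366 mm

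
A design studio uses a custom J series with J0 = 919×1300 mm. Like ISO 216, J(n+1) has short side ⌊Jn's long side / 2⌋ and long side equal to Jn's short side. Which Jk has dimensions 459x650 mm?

J0: 919 × 1300 mm
J1: 650 × 919 mm
J2: 459 × 650 mm
J3: 325 × 459 mm
→ matches J2.

J2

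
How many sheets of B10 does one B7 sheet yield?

8

B7 = 88 × 125 mm; B10 = 31 × 44 mm.
Each halving step doubles the count; 3 steps from B7 to B10.
2^3 = 8.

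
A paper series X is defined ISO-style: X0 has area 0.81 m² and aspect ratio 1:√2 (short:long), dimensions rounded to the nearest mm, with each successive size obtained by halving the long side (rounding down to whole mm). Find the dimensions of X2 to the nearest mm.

378 × 535 mm

Let X0's short side be w mm. w · w√2 = 0.81 m² = 810,000 mm², so w ≈ 756.8 mm and w√2 ≈ 1070.3 mm → X0 = 757 × 1070 mm.
X1: ⌊1070/2⌋ × 757 = 535 × 757 mm
X2: ⌊757/2⌋ × 535 = 378 × 535 mm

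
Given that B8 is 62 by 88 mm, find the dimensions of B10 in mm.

B9: ⌊88/2⌋ × 62 = 44 × 62 mm
B10: ⌊62/2⌋ × 44 = 31 × 44 mm

31 × 44 mm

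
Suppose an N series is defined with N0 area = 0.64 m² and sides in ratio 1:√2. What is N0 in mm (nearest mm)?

Let the short side be w mm. Then w · w√2 = 0.64 m² = 640,000 mm².
w² = 640,000/√2, so w ≈ 672.7 mm; long side = w√2 ≈ 951.4 mm.

673 × 951 mm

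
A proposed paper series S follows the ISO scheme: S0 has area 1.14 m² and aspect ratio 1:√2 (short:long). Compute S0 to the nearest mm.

Let the short side be w mm. Then w · w√2 = 1.14 m² = 1,140,000 mm².
w² = 1,140,000/√2, so w ≈ 897.8 mm; long side = w√2 ≈ 1269.7 mm.

898 × 1270 mm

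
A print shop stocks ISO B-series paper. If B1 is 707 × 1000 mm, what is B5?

B2: ⌊1000/2⌋ × 707 = 500 × 707 mm
B3: ⌊707/2⌋ × 500 = 353 × 500 mm
B4: ⌊500/2⌋ × 353 = 250 × 353 mm
B5: ⌊353/2⌋ × 250 = 176 × 250 mm

176 × 250 mm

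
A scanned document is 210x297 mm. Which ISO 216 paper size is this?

A4 (210 × 297 mm)

Aspect ratio 297/210 ≈ 1.414 — close to the ISO √2 ≈ 1.414.
In the A-series (A0 area = 1 m²): A4 = 210 × 297 mm.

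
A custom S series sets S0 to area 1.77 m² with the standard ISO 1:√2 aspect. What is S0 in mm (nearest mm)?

Let the short side be w mm. Then w · w√2 = 1.77 m² = 1,770,000 mm².
w² = 1,770,000/√2, so w ≈ 1118.7 mm; long side = w√2 ≈ 1582.1 mm.

1119 × 1582 mm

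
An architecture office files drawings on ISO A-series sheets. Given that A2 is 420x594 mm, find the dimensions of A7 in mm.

A3: ⌊594/2⌋ × 420 = 297 × 420 mm
A4: ⌊420/2⌋ × 297 = 210 × 297 mm
A5: ⌊297/2⌋ × 210 = 148 × 210 mm
A6: ⌊210/2⌋ × 148 = 105 × 148 mm
A7: ⌊148/2⌋ × 105 = 74 × 105 mm

74 × 105 mm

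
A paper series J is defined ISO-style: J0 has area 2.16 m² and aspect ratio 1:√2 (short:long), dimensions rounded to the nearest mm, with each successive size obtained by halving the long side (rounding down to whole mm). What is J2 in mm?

Let J0's short side be w mm. w · w√2 = 2.16 m² = 2,160,000 mm², so w ≈ 1235.9 mm and w√2 ≈ 1747.8 mm → J0 = 1236 × 1748 mm.
J1: ⌊1748/2⌋ × 1236 = 874 × 1236 mm
J2: ⌊1236/2⌋ × 874 = 618 × 874 mm

618 × 874 mm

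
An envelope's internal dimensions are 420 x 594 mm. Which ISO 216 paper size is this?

Aspect ratio 594/420 ≈ 1.414 — close to the ISO √2 ≈ 1.414.
In the A-series (A0 area = 1 m²): A2 = 420 × 594 mm.

A2 (420 × 594 mm)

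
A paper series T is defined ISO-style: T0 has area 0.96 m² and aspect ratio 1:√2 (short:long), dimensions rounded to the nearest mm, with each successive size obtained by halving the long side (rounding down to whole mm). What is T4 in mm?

206 × 291 mm

Let T0's short side be w mm. w · w√2 = 0.96 m² = 960,000 mm², so w ≈ 823.9 mm and w√2 ≈ 1165.2 mm → T0 = 824 × 1165 mm.
T1: ⌊1165/2⌋ × 824 = 582 × 824 mm
T2: ⌊824/2⌋ × 582 = 412 × 582 mm
T3: ⌊582/2⌋ × 412 = 291 × 412 mm
T4: ⌊412/2⌋ × 291 = 206 × 291 mm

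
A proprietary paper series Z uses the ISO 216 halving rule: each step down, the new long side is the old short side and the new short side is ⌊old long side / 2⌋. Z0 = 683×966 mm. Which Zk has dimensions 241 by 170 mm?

Z4

Z0: 683 × 966 mm
Z1: 483 × 683 mm
Z2: 341 × 483 mm
Z3: 241 × 341 mm
Z4: 170 × 241 mm
Z5: 120 × 170 mm
→ matches Z4.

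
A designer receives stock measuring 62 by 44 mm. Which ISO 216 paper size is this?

B9 (44 × 62 mm)

Aspect ratio 62/44 ≈ 1.409 — close to the ISO √2 ≈ 1.414.
In the B-series (B0 = 1000 × 1414 mm): B9 = 44 × 62 mm.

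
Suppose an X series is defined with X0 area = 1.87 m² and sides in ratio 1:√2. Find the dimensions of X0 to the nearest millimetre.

Let the short side be w mm. Then w · w√2 = 1.87 m² = 1,870,000 mm².
w² = 1,870,000/√2, so w ≈ 1149.9 mm; long side = w√2 ≈ 1626.2 mm.

1150 × 1626 mm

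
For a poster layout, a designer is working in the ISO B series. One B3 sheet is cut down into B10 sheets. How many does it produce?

Each ISO step halves the sheet: 1 × B3 → 2 × B4 → 4 × B5 → 8 × B6 → …
From B3 to B10 is 7 halving steps: 2^7 = 128.

128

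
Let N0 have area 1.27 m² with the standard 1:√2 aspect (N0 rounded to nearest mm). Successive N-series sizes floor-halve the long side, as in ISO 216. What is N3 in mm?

335 × 474 mm

Let N0's short side be w mm. w · w√2 = 1.27 m² = 1,270,000 mm², so w ≈ 947.6 mm and w√2 ≈ 1340.2 mm → N0 = 948 × 1340 mm.
N1: ⌊1340/2⌋ × 948 = 670 × 948 mm
N2: ⌊948/2⌋ × 670 = 474 × 670 mm
N3: ⌊670/2⌋ × 474 = 335 × 474 mm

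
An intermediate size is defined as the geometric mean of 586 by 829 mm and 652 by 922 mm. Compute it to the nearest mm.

Short side: √(586 · 652) = √382072 ≈ 618.1 → 618 mm
Long side: √(829 · 922) = √764338 ≈ 874.3 → 874 mm

618 × 874 mm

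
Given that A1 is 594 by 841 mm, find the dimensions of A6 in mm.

A2: ⌊841/2⌋ × 594 = 420 × 594 mm
A3: ⌊594/2⌋ × 420 = 297 × 420 mm
A4: ⌊420/2⌋ × 297 = 210 × 297 mm
A5: ⌊297/2⌋ × 210 = 148 × 210 mm
A6: ⌊210/2⌋ × 148 = 105 × 148 mm

105 × 148 mm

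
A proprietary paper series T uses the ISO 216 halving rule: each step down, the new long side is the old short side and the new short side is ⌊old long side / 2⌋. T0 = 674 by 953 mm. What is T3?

238 × 337 mm

T1: ⌊953/2⌋ × 674 = 476 × 674 mm
T2: ⌊674/2⌋ × 476 = 337 × 476 mm
T3: ⌊476/2⌋ × 337 = 238 × 337 mm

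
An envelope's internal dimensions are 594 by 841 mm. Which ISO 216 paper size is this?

A1 (594 × 841 mm)

Aspect ratio 841/594 ≈ 1.416 — close to the ISO √2 ≈ 1.414.
In the A-series (A0 area = 1 m²): A1 = 594 × 841 mm.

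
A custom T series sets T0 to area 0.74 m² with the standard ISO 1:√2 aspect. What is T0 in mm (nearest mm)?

Let the short side be w mm. Then w · w√2 = 0.74 m² = 740,000 mm².
w² = 740,000/√2, so w ≈ 723.4 mm; long side = w√2 ≈ 1023.0 mm.

723 × 1023 mm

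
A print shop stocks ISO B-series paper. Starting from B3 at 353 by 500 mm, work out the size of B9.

44 × 62 mm

B4: ⌊500/2⌋ × 353 = 250 × 353 mm
B5: ⌊353/2⌋ × 250 = 176 × 250 mm
B6: ⌊250/2⌋ × 176 = 125 × 176 mm
B7: ⌊176/2⌋ × 125 = 88 × 125 mm
B8: ⌊125/2⌋ × 88 = 62 × 88 mm
B9: ⌊88/2⌋ × 62 = 44 × 62 mm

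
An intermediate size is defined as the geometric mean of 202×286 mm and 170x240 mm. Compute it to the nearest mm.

185 × 262 mm

Short side: √(202 · 170) = √34340 ≈ 185.3 → 185 mm
Long side: √(286 · 240) = √68640 ≈ 262.0 → 262 mm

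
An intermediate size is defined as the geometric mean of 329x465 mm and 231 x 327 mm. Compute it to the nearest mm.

Short side: √(329 · 231) = √75999 ≈ 275.7 → 276 mm
Long side: √(465 · 327) = √152055 ≈ 389.9 → 390 mm

276 × 390 mm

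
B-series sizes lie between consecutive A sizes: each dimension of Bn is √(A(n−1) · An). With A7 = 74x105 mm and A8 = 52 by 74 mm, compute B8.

62 × 88 mm

Short side: √(74 · 52) = √3848 ≈ 62.0 → 62 mm
Long side: √(105 · 74) = √7770 ≈ 88.1 → 88 mm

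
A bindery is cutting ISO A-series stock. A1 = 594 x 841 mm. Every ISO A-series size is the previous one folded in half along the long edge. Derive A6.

105 × 148 mm

A2: ⌊841/2⌋ × 594 = 420 × 594 mm
A3: ⌊594/2⌋ × 420 = 297 × 420 mm
A4: ⌊420/2⌋ × 297 = 210 × 297 mm
A5: ⌊297/2⌋ × 210 = 148 × 210 mm
A6: ⌊210/2⌋ × 148 = 105 × 148 mm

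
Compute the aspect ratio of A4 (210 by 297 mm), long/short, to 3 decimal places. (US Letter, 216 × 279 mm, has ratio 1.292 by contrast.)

1.414

297 / 210 = 1.414
Matches √2 ≈ 1.414 — the ISO 216 defining ratio.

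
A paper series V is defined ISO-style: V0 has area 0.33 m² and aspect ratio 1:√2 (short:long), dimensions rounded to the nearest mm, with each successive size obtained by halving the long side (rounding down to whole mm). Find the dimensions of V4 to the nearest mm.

120 × 170 mm

Let V0's short side be w mm. w · w√2 = 0.33 m² = 330,000 mm², so w ≈ 483.1 mm and w√2 ≈ 683.1 mm → V0 = 483 × 683 mm.
V1: ⌊683/2⌋ × 483 = 341 × 483 mm
V2: ⌊483/2⌋ × 341 = 241 × 341 mm
V3: ⌊341/2⌋ × 241 = 170 × 241 mm
V4: ⌊241/2⌋ × 170 = 120 × 170 mm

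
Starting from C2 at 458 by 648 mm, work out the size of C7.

81 × 114 mm

C3: ⌊648/2⌋ × 458 = 324 × 458 mm
C4: ⌊458/2⌋ × 324 = 229 × 324 mm
C5: ⌊324/2⌋ × 229 = 162 × 229 mm
C6: ⌊229/2⌋ × 162 = 114 × 162 mm
C7: ⌊162/2⌋ × 114 = 81 × 114 mm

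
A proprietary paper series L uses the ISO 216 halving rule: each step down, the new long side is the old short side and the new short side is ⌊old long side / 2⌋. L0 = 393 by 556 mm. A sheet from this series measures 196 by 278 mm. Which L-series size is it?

L2

L0: 393 × 556 mm
L1: 278 × 393 mm
L2: 196 × 278 mm
L3: 139 × 196 mm
→ matches L2.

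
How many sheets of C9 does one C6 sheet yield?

8

Each ISO step halves the sheet: 1 × C6 → 2 × C7 → 4 × C8 → 8 × C9
From C6 to C9 is 3 halving steps: 2^3 = 8.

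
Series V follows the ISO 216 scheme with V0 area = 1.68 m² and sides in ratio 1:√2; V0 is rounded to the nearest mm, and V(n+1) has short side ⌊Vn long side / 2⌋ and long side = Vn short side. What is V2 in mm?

545 × 770 mm

Let V0's short side be w mm. w · w√2 = 1.68 m² = 1,680,000 mm², so w ≈ 1089.9 mm and w√2 ≈ 1541.4 mm → V0 = 1090 × 1541 mm.
V1: ⌊1541/2⌋ × 1090 = 770 × 1090 mm
V2: ⌊1090/2⌋ × 770 = 545 × 770 mm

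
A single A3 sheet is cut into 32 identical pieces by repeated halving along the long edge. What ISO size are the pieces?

A8

32 = 2^5, so 5 halving steps.
A3 → A4 → … → A8 after 5 steps.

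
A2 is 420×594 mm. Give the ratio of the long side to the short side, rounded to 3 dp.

1.414

594 / 420 = 1.414
Matches √2 ≈ 1.414 — the ISO 216 defining ratio.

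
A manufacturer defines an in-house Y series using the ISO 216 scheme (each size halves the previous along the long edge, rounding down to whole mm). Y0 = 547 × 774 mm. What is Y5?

96 × 136 mm

Y1 = 387 × 547 mm (from Y0 by 1 halving).
Y2: ⌊547/2⌋ × 387 = 273 × 387 mm
Y3: ⌊387/2⌋ × 273 = 193 × 273 mm
Y4: ⌊273/2⌋ × 193 = 136 × 193 mm
Y5: ⌊193/2⌋ × 136 = 96 × 136 mm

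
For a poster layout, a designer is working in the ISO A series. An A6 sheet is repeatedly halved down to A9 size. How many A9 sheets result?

A6 = 105 × 148 mm; A9 = 37 × 52 mm.
Each halving step doubles the count; 3 steps from A6 to A9.
2^3 = 8.

8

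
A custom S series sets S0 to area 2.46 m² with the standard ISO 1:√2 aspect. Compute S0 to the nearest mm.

1319 × 1865 mm

Let the short side be w mm. Then w · w√2 = 2.46 m² = 2,460,000 mm².
w² = 2,460,000/√2, so w ≈ 1318.9 mm; long side = w√2 ≈ 1865.2 mm.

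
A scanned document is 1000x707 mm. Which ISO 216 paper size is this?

Aspect ratio 1000/707 ≈ 1.414 — close to the ISO √2 ≈ 1.414.
In the B-series (B0 = 1000 × 1414 mm): B1 = 707 × 1000 mm.

B1 (707 × 1000 mm)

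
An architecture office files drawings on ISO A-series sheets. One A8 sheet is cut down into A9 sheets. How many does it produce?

2

A8 = 52 × 74 mm; A9 = 37 × 52 mm.
Each halving step doubles the count; 1 step from A8 to A9.
2^1 = 2.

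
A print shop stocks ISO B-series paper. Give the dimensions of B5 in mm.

176 × 250 mm

B0 = 1000 × 1414 mm (B0 has a 1000 mm short side, aspect 1:√2).
B1: ⌊1414/2⌋ × 1000 = 707 × 1000 mm
B2: ⌊1000/2⌋ × 707 = 500 × 707 mm
B3: ⌊707/2⌋ × 500 = 353 × 500 mm
B4: ⌊500/2⌋ × 353 = 250 × 353 mm
B5: ⌊353/2⌋ × 250 = 176 × 250 mm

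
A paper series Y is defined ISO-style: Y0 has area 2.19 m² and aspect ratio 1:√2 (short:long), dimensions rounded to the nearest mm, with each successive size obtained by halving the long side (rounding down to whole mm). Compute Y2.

Let Y0's short side be w mm. w · w√2 = 2.19 m² = 2,190,000 mm², so w ≈ 1244.4 mm and w√2 ≈ 1759.9 mm → Y0 = 1244 × 1760 mm.
Y1: ⌊1760/2⌋ × 1244 = 880 × 1244 mm
Y2: ⌊1244/2⌋ × 880 = 622 × 880 mm

622 × 880 mm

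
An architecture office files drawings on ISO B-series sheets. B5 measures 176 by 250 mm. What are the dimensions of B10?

31 × 44 mm

B6: ⌊250/2⌋ × 176 = 125 × 176 mm
B7: ⌊176/2⌋ × 125 = 88 × 125 mm
B8: ⌊125/2⌋ × 88 = 62 × 88 mm
B9: ⌊88/2⌋ × 62 = 44 × 62 mm
B10: ⌊62/2⌋ × 44 = 31 × 44 mm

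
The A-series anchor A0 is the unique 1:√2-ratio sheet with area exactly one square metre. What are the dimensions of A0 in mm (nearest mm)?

Let the short side be w mm. Then the long side is w√2 and w · w√2 = 10⁶ mm².
w² = 10⁶/√2, so w = 1000 / 2^(1/4) ≈ 840.9 mm; long side = 1000 · 2^(1/4) ≈ 1189.2 mm.

841 × 1189 mm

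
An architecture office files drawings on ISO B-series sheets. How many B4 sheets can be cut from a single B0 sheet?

16

Each ISO step halves the sheet: 1 × B0 → 2 × B1 → 4 × B2 → 8 × B3 → …
From B0 to B4 is 4 halving steps: 2^4 = 16.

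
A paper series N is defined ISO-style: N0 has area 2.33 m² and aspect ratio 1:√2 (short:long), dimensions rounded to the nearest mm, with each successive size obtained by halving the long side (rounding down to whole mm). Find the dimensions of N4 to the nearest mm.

Let N0's short side be w mm. w · w√2 = 2.33 m² = 2,330,000 mm², so w ≈ 1283.6 mm and w√2 ≈ 1815.2 mm → N0 = 1284 × 1815 mm.
N1: ⌊1815/2⌋ × 1284 = 907 × 1284 mm
N2: ⌊1284/2⌋ × 907 = 642 × 907 mm
N3: ⌊907/2⌋ × 642 = 453 × 642 mm
N4: ⌊642/2⌋ × 453 = 321 × 453 mm

321 × 453 mm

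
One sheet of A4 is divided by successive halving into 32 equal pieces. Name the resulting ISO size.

A9

32 = 2^5, so 5 halving steps.
A4 → A5 → … → A9 after 5 steps.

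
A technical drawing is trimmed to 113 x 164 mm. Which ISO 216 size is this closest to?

Aspect ratio 164/113 ≈ 1.451 (ISO target is √2 ≈ 1.414).
In the C-series (envelope sizes, between A and B): C6 = 114 × 162 mm.
Off by 3 mm total — nearest standard size.

C6 (114 × 162 mm)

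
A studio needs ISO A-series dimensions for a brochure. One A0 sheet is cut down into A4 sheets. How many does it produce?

A0 = 841 × 1189 mm; A4 = 210 × 297 mm.
Each halving step doubles the count; 4 steps from A0 to A4.
2^4 = 16.

16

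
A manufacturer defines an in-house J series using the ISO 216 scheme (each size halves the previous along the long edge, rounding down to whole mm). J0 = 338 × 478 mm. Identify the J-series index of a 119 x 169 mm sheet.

J3

J0: 338 × 478 mm
J1: 239 × 338 mm
J2: 169 × 239 mm
J3: 119 × 169 mm
J4: 84 × 119 mm
→ matches J3.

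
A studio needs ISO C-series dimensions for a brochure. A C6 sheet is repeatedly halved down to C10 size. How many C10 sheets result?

16

Each ISO step halves the sheet: 1 × C6 → 2 × C7 → 4 × C8 → 8 × C9 → …
From C6 to C10 is 4 halving steps: 2^4 = 16.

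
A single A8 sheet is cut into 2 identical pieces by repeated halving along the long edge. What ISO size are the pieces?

2 = 2^1, so 1 halving step.
A8 → A9 → … → A9 after 1 step.

A9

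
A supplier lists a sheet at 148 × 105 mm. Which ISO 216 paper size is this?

A6 (105 × 148 mm)

Aspect ratio 148/105 ≈ 1.410 — close to the ISO √2 ≈ 1.414.
In the A-series (A0 area = 1 m²): A6 = 105 × 148 mm.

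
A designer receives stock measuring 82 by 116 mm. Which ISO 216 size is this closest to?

C7 (81 × 114 mm)

Aspect ratio 116/82 ≈ 1.415 — close to the ISO √2 ≈ 1.414.
In the C-series (envelope sizes, between A and B): C7 = 81 × 114 mm.
Off by 3 mm total — nearest standard size.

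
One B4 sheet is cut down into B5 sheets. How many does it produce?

Each ISO step halves the sheet: 1 × B4 → 2 × B5
From B4 to B5 is 1 halving step: 2^1 = 2.

2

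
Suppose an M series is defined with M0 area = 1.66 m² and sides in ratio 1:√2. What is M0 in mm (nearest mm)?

Let the short side be w mm. Then w · w√2 = 1.66 m² = 1,660,000 mm².
w² = 1,660,000/√2, so w ≈ 1083.4 mm; long side = w√2 ≈ 1532.2 mm.

1083 × 1532 mm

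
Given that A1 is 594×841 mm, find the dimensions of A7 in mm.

A2: ⌊841/2⌋ × 594 = 420 × 594 mm
A3: ⌊594/2⌋ × 420 = 297 × 420 mm
A4: ⌊420/2⌋ × 297 = 210 × 297 mm
A5: ⌊297/2⌋ × 210 = 148 × 210 mm
A6: ⌊210/2⌋ × 148 = 105 × 148 mm
A7: ⌊148/2⌋ × 105 = 74 × 105 mm

74 × 105 mm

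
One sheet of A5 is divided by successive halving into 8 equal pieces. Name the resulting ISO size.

8 = 2^3, so 3 halving steps.
A5 → A6 → … → A8 after 3 steps.

A8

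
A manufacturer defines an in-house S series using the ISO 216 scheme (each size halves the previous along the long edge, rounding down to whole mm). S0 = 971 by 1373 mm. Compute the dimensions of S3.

343 × 485 mm

S1: ⌊1373/2⌋ × 971 = 686 × 971 mm
S2: ⌊971/2⌋ × 686 = 485 × 686 mm
S3: ⌊686/2⌋ × 485 = 343 × 485 mm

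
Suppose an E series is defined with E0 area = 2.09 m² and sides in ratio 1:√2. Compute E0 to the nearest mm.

1216 × 1719 mm

Let the short side be w mm. Then w · w√2 = 2.09 m² = 2,090,000 mm².
w² = 2,090,000/√2, so w ≈ 1215.7 mm; long side = w√2 ≈ 1719.2 mm.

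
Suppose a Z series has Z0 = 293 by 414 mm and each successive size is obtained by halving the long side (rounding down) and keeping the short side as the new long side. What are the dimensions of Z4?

Z1 = 207 × 293 mm (from Z0 by 1 halving).
Z2: ⌊293/2⌋ × 207 = 146 × 207 mm
Z3: ⌊207/2⌋ × 146 = 103 × 146 mm
Z4: ⌊146/2⌋ × 103 = 73 × 103 mm

73 × 103 mm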